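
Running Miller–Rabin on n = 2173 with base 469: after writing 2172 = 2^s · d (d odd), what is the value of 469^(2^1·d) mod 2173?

592

n − 1 = 2172 = 2^2 · 543, so s = 2 and d = 543.
x_0 = 469^543 mod 2173 = 1322.
x_1 = 1322^2 mod 2173 = 592.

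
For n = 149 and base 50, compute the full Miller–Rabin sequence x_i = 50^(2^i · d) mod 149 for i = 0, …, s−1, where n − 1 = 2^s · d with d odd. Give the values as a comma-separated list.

n − 1 = 148 = 2^2 · 37, so s = 2 and d = 37.
x_0 = 50^37 mod 149 = 105.
x_1 = 105^2 mod 149 = 148.

105, 148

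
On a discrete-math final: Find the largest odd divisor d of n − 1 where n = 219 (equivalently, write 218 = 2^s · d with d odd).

Halving: 218 → 109; 109 is odd.
So 218 = 2^1 · 109.

109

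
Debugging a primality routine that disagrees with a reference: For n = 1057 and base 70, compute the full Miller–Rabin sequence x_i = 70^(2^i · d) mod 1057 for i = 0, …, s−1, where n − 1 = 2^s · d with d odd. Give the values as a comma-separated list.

n − 1 = 1056 = 2^5 · 33, so s = 5 and d = 33.
x_0 = 70^33 mod 1057 = 224.
x_1 = 224^2 mod 1057 = 497.
x_2 = 497^2 mod 1057 = 728.
x_3 = 728^2 mod 1057 = 427.
x_4 = 427^2 mod 1057 = 525.

224, 497, 728, 427, 525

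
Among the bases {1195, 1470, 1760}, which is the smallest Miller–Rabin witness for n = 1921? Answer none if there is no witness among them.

1470

n − 1 = 1920 = 2^7 · 15, so s = 7 and d = 15.
Base 1195: x_0 = 1195^15 mod 1921 = 1622. x_0 is neither 1 nor 1920, so continue squaring. x_1 = 1622^2 mod 1921 = 1035. x_2 = 1035^2 mod 1921 = 1228. x_3 = 1228^2 mod 1921 = 1920. x_3 ≡ −1, so 1195 is not a witness.
Base 1470: x_0 = 1470^15 mod 1921 = 1018. x_0 is neither 1 nor 1920, so continue squaring. x_1 = 1018^2 mod 1921 = 905. x_2 = 905^2 mod 1921 = 679. x_3 = 679^2 mod 1921 = 1. x_3 = 1 but x_2 ≠ ±1, a nontrivial square root of 1 — 1470 is a witness and 1921 is composite.
Base 1760: x_0 = 1760^15 mod 1921 = 1396. x_0 is neither 1 nor 1920, so continue squaring. x_1 = 1396^2 mod 1921 = 922. x_2 = 922^2 mod 1921 = 1002. x_3 = 1002^2 mod 1921 = 1242. x_4 = 1242^2 mod 1921 = 1. x_4 = 1 but x_3 ≠ ±1, a nontrivial square root of 1 — 1760 is a witness and 1921 is composite.
The smallest witness among the given bases is 1470.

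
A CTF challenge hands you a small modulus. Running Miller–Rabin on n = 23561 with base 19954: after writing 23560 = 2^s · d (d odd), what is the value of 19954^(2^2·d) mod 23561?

1

n − 1 = 23560 = 2^3 · 2945, so s = 3 and d = 2945.
x_0 = 19954^2945 mod 23561 = 20323.
x_1 = 20323^2 mod 23561 = 23560.
x_2 = 23560^2 mod 23561 = 1.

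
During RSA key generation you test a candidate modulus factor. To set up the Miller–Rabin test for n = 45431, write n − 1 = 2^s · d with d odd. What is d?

22715

Halving: 45430 → 22715; 22715 is odd.
So 45430 = 2^1 · 22715.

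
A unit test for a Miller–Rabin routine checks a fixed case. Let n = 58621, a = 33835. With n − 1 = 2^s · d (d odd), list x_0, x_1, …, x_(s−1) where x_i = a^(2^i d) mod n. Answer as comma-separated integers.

n − 1 = 58620 = 2^2 · 14655, so s = 2 and d = 14655.
x_0 = 33835^14655 mod 58621 = 33915.
x_1 = 33915^2 mod 58621 = 24584.

33915, 24584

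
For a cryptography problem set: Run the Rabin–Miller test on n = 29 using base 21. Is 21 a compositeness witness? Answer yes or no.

no

n − 1 = 28 = 2^2 · 7, so s = 2 and d = 7.
x_0 = 21^7 mod 29 = 12.
x_0 is neither 1 nor 28, so continue squaring.
x_1 = 12^2 mod 29 = 28.
x_1 ≡ −1, so 21 is not a witness.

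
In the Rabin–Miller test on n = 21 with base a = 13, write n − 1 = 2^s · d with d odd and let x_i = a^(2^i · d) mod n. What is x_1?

n − 1 = 20 = 2^2 · 5, so s = 2 and d = 5.
x_0 = 13^5 mod 21 = 13.
x_1 = 13^2 mod 21 = 1.

1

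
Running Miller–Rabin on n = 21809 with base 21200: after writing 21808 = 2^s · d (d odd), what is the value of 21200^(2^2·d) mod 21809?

903

n − 1 = 21808 = 2^4 · 1363, so s = 4 and d = 1363.
x_0 = 21200^1363 mod 21809 = 11092.
x_1 = 11092^2 mod 21809 = 7895.
x_2 = 7895^2 mod 21809 = 903.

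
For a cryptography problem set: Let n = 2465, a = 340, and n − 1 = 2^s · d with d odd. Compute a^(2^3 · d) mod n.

n − 1 = 2464 = 2^5 · 77, so s = 5 and d = 77.
x_0 = 340^77 mod 2465 = 510.
x_1 = 510^2 mod 2465 = 1275.
x_2 = 1275^2 mod 2465 = 1190.
x_3 = 1190^2 mod 2465 = 1190.

1190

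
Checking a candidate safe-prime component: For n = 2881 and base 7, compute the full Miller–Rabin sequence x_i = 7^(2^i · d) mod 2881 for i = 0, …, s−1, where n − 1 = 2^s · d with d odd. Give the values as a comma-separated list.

n − 1 = 2880 = 2^6 · 45, so s = 6 and d = 45.
x_0 = 7^45 mod 2881 = 1934.
x_1 = 1934^2 mod 2881 = 818.
x_2 = 818^2 mod 2881 = 732.
x_3 = 732^2 mod 2881 = 2839.
x_4 = 2839^2 mod 2881 = 1764.
x_5 = 1764^2 mod 2881 = 216.

1934, 818, 732, 2839, 1764, 216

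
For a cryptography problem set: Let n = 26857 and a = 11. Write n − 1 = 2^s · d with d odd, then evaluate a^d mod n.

20991

n − 1 = 26856 = 2^3 · 3357, so s = 3 and d = 3357.
11^3357 mod 26857 = 20991.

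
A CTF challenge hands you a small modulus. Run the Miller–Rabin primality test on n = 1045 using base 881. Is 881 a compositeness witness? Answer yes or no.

no

n − 1 = 1044 = 2^2 · 261, so s = 2 and d = 261.
Repeated squaring mod 1045: 881^1 ≡ 881, 881^2 ≡ 771, 881^4 ≡ 881, 881^8 ≡ 771, 881^16 ≡ 881, 881^32 ≡ 771, 881^64 ≡ 881, 881^128 ≡ 771, 881^256 ≡ 881.
261 = 256 + 4 + 1, so 881^261 ≡ 881·881·881 ≡ 1 (mod 1045).
x_0 = 881^261 mod 1045 = 1.
x_0 = 1, so 881 is not a witness.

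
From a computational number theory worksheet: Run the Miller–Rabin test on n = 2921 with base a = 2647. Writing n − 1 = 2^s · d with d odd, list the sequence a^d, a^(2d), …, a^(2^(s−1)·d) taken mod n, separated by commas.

n − 1 = 2920 = 2^3 · 365, so s = 3 and d = 365.
x_0 = 2647^365 mod 2921 = 2051.
x_1 = 2051^2 mod 2921 = 361.
x_2 = 361^2 mod 2921 = 1797.

2051, 361, 1797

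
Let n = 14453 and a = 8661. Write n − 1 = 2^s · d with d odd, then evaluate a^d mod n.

2480

n − 1 = 14452 = 2^2 · 3613, so s = 2 and d = 3613.
Repeated squaring mod 14453: 8661^1 ≡ 8661, 8661^2 ≡ 1851, 8661^4 ≡ 840, 8661^8 ≡ 11856, 8661^16 ≡ 9311, 8661^32 ≡ 5627, 8661^64 ≡ 11059, 8661^128 ≡ 195, 8661^256 ≡ 9119, 8661^512 ≡ 8052, 8661^1024 ≡ 12999, 8661^2048 ≡ 3978.
3613 = 2048 + 1024 + 512 + 16 + 8 + 4 + 1, so 8661^3613 ≡ 3978·12999·8052·9311·11856·840·8661 ≡ 2480 (mod 14453).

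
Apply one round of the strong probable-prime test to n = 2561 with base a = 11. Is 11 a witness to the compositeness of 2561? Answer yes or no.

yes

n − 1 = 2560 = 2^9 · 5, so s = 9 and d = 5.
Repeated squaring mod 2561: 11^1 ≡ 11, 11^2 ≡ 121, 11^4 ≡ 1836.
5 = 4 + 1, so 11^5 ≡ 1836·11 ≡ 2269 (mod 2561).
x_0 = 11^5 mod 2561 = 2269.
x_0 is neither 1 nor 2560, so continue squaring.
x_1 = 2269^2 mod 2561 = 751.
x_2 = 751^2 mod 2561 = 581.
x_3 = 581^2 mod 2561 = 2070.
x_4 = 2070^2 mod 2561 = 347.
x_5 = 347^2 mod 2561 = 42.
x_6 = 42^2 mod 2561 = 1764.
x_7 = 1764^2 mod 2561 = 81.
x_8 = 81^2 mod 2561 = 1439.
Reached i = s−1 = 8 without hitting −1: 11 is a Miller–Rabin witness and 2561 is composite.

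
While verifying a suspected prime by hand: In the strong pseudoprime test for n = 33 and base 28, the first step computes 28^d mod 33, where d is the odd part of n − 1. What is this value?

28

n − 1 = 32 = 2^5 · 1, so s = 5 and d = 1.
28^1 mod 33 = 28.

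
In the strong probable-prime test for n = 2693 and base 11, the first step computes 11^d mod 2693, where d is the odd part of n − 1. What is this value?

2692

n − 1 = 2692 = 2^2 · 673, so s = 2 and d = 673.
11^673 mod 2693 = 2692.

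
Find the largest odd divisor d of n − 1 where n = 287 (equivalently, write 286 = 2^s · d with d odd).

Halving: 286 → 143; 143 is odd.
So 286 = 2^1 · 143.

143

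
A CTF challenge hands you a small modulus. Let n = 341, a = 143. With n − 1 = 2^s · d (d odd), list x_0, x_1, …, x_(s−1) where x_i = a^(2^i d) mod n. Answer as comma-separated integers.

n − 1 = 340 = 2^2 · 85, so s = 2 and d = 85.
x_0 = 143^85 mod 341 = 242.
x_1 = 242^2 mod 341 = 253.

242, 253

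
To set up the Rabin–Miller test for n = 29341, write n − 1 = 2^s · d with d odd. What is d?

Halving: 29340 → 14670 → 7335; 7335 is odd.
So 29340 = 2^2 · 7335.

7335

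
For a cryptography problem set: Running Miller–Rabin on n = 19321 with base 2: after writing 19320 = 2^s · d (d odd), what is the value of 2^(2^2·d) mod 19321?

n − 1 = 19320 = 2^3 · 2415, so s = 3 and d = 2415.
x_0 = 2^2415 mod 19321 = 4308.
x_1 = 4308^2 mod 19321 = 10704.
x_2 = 10704^2 mod 19321 = 2086.

2086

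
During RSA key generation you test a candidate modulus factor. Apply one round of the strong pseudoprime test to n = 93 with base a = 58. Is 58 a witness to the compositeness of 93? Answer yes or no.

n − 1 = 92 = 2^2 · 23, so s = 2 and d = 23.
By repeated squaring, 58^23 ≡ 91 (mod 93).
x_0 = 58^23 mod 93 = 91.
x_0 is neither 1 nor 92, so continue squaring.
x_1 = 91^2 mod 93 = 4.
Reached i = s−1 = 1 without hitting −1: 58 is a Miller–Rabin witness and 93 is composite.

yes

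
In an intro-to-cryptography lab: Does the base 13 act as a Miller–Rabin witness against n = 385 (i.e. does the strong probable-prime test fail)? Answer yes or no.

yes

n − 1 = 384 = 2^7 · 3, so s = 7 and d = 3.
x_0 = 13^3 mod 385 = 272.
x_0 is neither 1 nor 384, so continue squaring.
x_1 = 272^2 mod 385 = 64.
x_2 = 64^2 mod 385 = 246.
x_3 = 246^2 mod 385 = 71.
x_4 = 71^2 mod 385 = 36.
x_5 = 36^2 mod 385 = 141.
x_6 = 141^2 mod 385 = 246.
Reached i = s−1 = 6 without hitting −1: 13 is a Miller–Rabin witness and 385 is composite.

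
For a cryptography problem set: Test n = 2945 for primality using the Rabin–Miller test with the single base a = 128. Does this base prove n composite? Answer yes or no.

yes

n − 1 = 2944 = 2^7 · 23, so s = 7 and d = 23.
Repeated squaring mod 2945: 128^1 ≡ 128, 128^2 ≡ 1659, 128^4 ≡ 1651, 128^8 ≡ 1676, 128^16 ≡ 2391.
23 = 16 + 4 + 2 + 1, so 128^23 ≡ 2391·1651·1659·128 ≡ 1397 (mod 2945).
x_0 = 128^23 mod 2945 = 1397.
x_0 is neither 1 nor 2944, so continue squaring.
x_1 = 1397^2 mod 2945 = 2019.
x_2 = 2019^2 mod 2945 = 481.
x_3 = 481^2 mod 2945 = 1651.
x_4 = 1651^2 mod 2945 = 1676.
x_5 = 1676^2 mod 2945 = 2391.
x_6 = 2391^2 mod 2945 = 636.
Reached i = s−1 = 6 without hitting −1: 128 is a Miller–Rabin witness and 2945 is composite.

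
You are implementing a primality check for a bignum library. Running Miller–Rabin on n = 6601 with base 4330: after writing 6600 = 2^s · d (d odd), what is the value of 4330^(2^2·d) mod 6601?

1

n − 1 = 6600 = 2^3 · 825, so s = 3 and d = 825.
x_0 = 4330^825 mod 6601 = 4509.
x_1 = 4509^2 mod 6601 = 1.
x_2 = 1^2 mod 6601 = 1.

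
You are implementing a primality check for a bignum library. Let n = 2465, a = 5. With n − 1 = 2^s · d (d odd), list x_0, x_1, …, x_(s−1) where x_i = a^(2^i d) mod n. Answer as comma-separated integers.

n − 1 = 2464 = 2^5 · 77, so s = 5 and d = 77.
x_0 = 5^77 mod 2465 = 2145.
x_1 = 2145^2 mod 2465 = 1335.
x_2 = 1335^2 mod 2465 = 30.
x_3 = 30^2 mod 2465 = 900.
x_4 = 900^2 mod 2465 = 1480.

2145, 1335, 30, 900, 1480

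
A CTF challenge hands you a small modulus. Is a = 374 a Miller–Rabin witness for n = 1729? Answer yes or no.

n − 1 = 1728 = 2^6 · 27, so s = 6 and d = 27.
x_0 = 374^27 mod 1729 = 1728.
x_0 = 1728 ≡ −1, so 374 is not a witness.

no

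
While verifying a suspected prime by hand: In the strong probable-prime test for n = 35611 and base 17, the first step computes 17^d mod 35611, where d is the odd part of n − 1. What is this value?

n − 1 = 35610 = 2^1 · 17805, so s = 1 and d = 17805.
Repeated squaring mod 35611: 17^1 ≡ 17, 17^2 ≡ 289, 17^4 ≡ 12299, 17^8 ≡ 25484, 17^16 ≡ 32060, 17^32 ≡ 3307, 17^64 ≡ 3672, 17^128 ≡ 22626, 17^256 ≡ 27751, 17^512 ≡ 30126, 17^1024 ≡ 29541, 17^2048 ≡ 23126, 17^4096 ≡ 5878, 17^8192 ≡ 8214, 17^16384 ≡ 22562.
17805 = 16384 + 1024 + 256 + 128 + 8 + 4 + 1, so 17^17805 ≡ 22562·29541·27751·22626·25484·12299·17 ≡ 1942 (mod 35611).

1942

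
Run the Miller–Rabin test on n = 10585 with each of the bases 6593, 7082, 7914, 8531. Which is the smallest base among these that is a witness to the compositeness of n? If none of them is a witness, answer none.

7082

n − 1 = 10584 = 2^3 · 1323, so s = 3 and d = 1323.
Base 6593: x_0 = 6593^1323 mod 10585 = 9152. x_0 is neither 1 nor 10584, so continue squaring. x_1 = 9152^2 mod 10585 = 10584. x_1 ≡ −1, so 6593 is not a witness.
Base 7082: x_0 = 7082^1323 mod 10585 = 3943. x_0 is neither 1 nor 10584, so continue squaring. x_1 = 3943^2 mod 10585 = 8469. x_2 = 8469^2 mod 10585 = 1. x_2 = 1 but x_1 ≠ ±1, a nontrivial square root of 1 — 7082 is a witness and 10585 is composite.
Base 7914: x_0 = 7914^1323 mod 10585 = 6049. x_0 is neither 1 nor 10584, so continue squaring. x_1 = 6049^2 mod 10585 = 8641. x_2 = 8641^2 mod 10585 = 291. Reached i = s−1 = 2 without hitting −1: 7914 is a Miller–Rabin witness and 10585 is composite.
Base 8531: x_0 = 8531^1323 mod 10585 = 9366. x_0 is neither 1 nor 10584, so continue squaring. x_1 = 9366^2 mod 10585 = 4061. x_2 = 4061^2 mod 10585 = 291. Reached i = s−1 = 2 without hitting −1: 8531 is a Miller–Rabin witness and 10585 is composite.
The smallest witness among the given bases is 7082.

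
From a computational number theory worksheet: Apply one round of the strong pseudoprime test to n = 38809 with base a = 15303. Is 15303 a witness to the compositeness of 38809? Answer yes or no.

no

n − 1 = 38808 = 2^3 · 4851, so s = 3 and d = 4851.
By repeated squaring, 15303^4851 ≡ 38808 (mod 38809).
x_0 = 15303^4851 mod 38809 = 38808.
x_0 = 38808 ≡ −1, so 15303 is not a witness.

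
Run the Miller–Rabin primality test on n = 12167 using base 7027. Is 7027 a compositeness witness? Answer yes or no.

n − 1 = 12166 = 2^1 · 6083, so s = 1 and d = 6083.
x_0 = 7027^6083 mod 12167 = 714.
x_0 ∉ {1, 12166} and s = 1, so 7027 is a Miller–Rabin witness and 12167 is composite.

yes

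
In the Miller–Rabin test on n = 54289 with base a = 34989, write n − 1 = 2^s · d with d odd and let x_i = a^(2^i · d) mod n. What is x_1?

n − 1 = 54288 = 2^4 · 3393, so s = 4 and d = 3393.
x_0 = 34989^3393 mod 54289 = 34154.
x_1 = 34154^2 mod 54289 = 42262.

42262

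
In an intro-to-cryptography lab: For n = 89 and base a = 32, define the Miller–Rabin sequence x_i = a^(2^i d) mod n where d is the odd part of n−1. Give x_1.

n − 1 = 88 = 2^3 · 11, so s = 3 and d = 11.
Repeated squaring mod 89: 32^1 ≡ 32, 32^2 ≡ 45, 32^4 ≡ 67, 32^8 ≡ 39.
11 = 8 + 2 + 1, so 32^11 ≡ 39·45·32 ≡ 1 (mod 89).
x_0 = 1.
x_1 = 1^2 mod 89 = 1.

1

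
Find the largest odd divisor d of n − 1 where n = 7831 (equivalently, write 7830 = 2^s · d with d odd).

3915

Halving: 7830 → 3915; 3915 is odd.
So 7830 = 2^1 · 3915.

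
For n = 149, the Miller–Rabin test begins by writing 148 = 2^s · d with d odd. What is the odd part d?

37

Halving: 148 → 74 → 37; 37 is odd.
So 148 = 2^2 · 37.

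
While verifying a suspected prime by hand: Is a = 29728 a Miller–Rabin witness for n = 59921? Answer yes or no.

no

n − 1 = 59920 = 2^4 · 3745, so s = 4 and d = 3745.
Repeated squaring mod 59921: 29728^1 ≡ 29728, 29728^2 ≡ 39076, 29728^4 ≡ 26854, 29728^8 ≡ 48002, 29728^16 ≡ 49791, 29728^32 ≡ 32148, 29728^64 ≡ 36417, 29728^128 ≡ 26317, 29728^256 ≡ 17571, 29728^512 ≡ 27049, 29728^1024 ≡ 12991, 29728^2048 ≡ 28545.
3745 = 2048 + 1024 + 512 + 128 + 32 + 1, so 29728^3745 ≡ 28545·12991·27049·26317·32148·29728 ≡ 59920 (mod 59921).
x_0 = 29728^3745 mod 59921 = 59920.
x_0 = 59920 ≡ −1, so 29728 is not a witness.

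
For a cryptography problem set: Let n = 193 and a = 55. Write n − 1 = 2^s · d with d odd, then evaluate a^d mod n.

n − 1 = 192 = 2^6 · 3, so s = 6 and d = 3.
55^3 mod 193 = 9.

9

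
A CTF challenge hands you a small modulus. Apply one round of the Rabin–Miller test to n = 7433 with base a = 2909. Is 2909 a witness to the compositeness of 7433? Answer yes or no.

no

n − 1 = 7432 = 2^3 · 929, so s = 3 and d = 929.
Repeated squaring mod 7433: 2909^1 ≡ 2909, 2909^2 ≡ 3527, 2909^4 ≡ 4320, 2909^8 ≡ 5570, 2909^16 ≡ 6991, 2909^32 ≡ 2106, 2909^64 ≡ 5168, 2909^128 ≡ 1455, 2909^256 ≡ 6053, 2909^512 ≡ 1552.
929 = 512 + 256 + 128 + 32 + 1, so 2909^929 ≡ 1552·6053·1455·2106·2909 ≡ 146 (mod 7433).
x_0 = 2909^929 mod 7433 = 146.
x_0 is neither 1 nor 7432, so continue squaring.
x_1 = 146^2 mod 7433 = 6450.
x_2 = 6450^2 mod 7433 = 7432.
x_2 ≡ −1, so 2909 is not a witness.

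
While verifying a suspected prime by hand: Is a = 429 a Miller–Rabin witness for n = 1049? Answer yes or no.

n − 1 = 1048 = 2^3 · 131, so s = 3 and d = 131.
x_0 = 429^131 mod 1049 = 223.
x_0 is neither 1 nor 1048, so continue squaring.
x_1 = 223^2 mod 1049 = 426.
x_2 = 426^2 mod 1049 = 1048.
x_2 ≡ −1, so 429 is not a witness.

no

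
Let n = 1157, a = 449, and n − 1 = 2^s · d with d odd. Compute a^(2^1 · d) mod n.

n − 1 = 1156 = 2^2 · 289, so s = 2 and d = 289.
x_0 = 449^289 mod 1157 = 865.
x_1 = 865^2 mod 1157 = 803.

803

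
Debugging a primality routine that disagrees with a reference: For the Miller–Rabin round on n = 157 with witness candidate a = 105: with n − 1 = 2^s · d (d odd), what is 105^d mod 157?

156

n − 1 = 156 = 2^2 · 39, so s = 2 and d = 39.
Repeated squaring mod 157: 105^1 ≡ 105, 105^2 ≡ 35, 105^4 ≡ 126, 105^8 ≡ 19, 105^16 ≡ 47, 105^32 ≡ 11.
39 = 32 + 4 + 2 + 1, so 105^39 ≡ 11·126·35·105 ≡ 156 (mod 157).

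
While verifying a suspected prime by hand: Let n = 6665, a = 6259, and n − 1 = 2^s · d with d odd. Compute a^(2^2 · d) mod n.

n − 1 = 6664 = 2^3 · 833, so s = 3 and d = 833.
x_0 = 6259^833 mod 6665 = 3089.
x_1 = 3089^2 mod 6665 = 4306.
x_2 = 4306^2 mod 6665 = 6271.

6271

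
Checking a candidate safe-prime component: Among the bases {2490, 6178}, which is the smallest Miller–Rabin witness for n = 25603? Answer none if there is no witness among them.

n − 1 = 25602 = 2^1 · 12801, so s = 1 and d = 12801.
Base 2490: x_0 = 2490^12801 mod 25603 = 25602. x_0 = 25602 ≡ −1, so 2490 is not a witness.
Base 6178: x_0 = 6178^12801 mod 25603 = 25602. x_0 = 25602 ≡ −1, so 6178 is not a witness.
No listed base is a witness for 25603.

none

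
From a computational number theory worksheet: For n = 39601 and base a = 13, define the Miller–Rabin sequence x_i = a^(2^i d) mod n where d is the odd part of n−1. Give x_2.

8757

n − 1 = 39600 = 2^4 · 2475, so s = 4 and d = 2475.
x_0 = 13^2475 mod 39601 = 2190.
x_1 = 2190^2 mod 39601 = 4379.
x_2 = 4379^2 mod 39601 = 8757.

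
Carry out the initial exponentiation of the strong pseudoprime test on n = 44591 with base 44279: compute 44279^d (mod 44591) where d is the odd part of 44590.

n − 1 = 44590 = 2^1 · 22295, so s = 1 and d = 22295.
44279^22295 mod 44591 = 4729.

4729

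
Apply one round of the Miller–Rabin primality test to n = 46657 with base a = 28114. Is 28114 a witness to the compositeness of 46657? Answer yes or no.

n − 1 = 46656 = 2^6 · 729, so s = 6 and d = 729.
Repeated squaring mod 46657: 28114^1 ≡ 28114, 28114^2 ≡ 27416, 28114^4 ≡ 39443, 28114^8 ≡ 19241, 28114^16 ≡ 39443, 28114^32 ≡ 19241, 28114^64 ≡ 39443, 28114^128 ≡ 19241, 28114^256 ≡ 39443, 28114^512 ≡ 19241.
729 = 512 + 128 + 64 + 16 + 8 + 1, so 28114^729 ≡ 19241·19241·39443·39443·19241·28114 ≡ 216 (mod 46657).
x_0 = 28114^729 mod 46657 = 216.
x_0 is neither 1 nor 46656, so continue squaring.
x_1 = 216^2 mod 46657 = 46656.
x_1 ≡ −1, so 28114 is not a witness.

no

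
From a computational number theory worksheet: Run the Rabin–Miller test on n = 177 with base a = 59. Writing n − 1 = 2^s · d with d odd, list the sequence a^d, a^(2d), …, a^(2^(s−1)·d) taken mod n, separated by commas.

n − 1 = 176 = 2^4 · 11, so s = 4 and d = 11.
x_0 = 59^11 mod 177 = 59.
x_1 = 59^2 mod 177 = 118.
x_2 = 118^2 mod 177 = 118.
x_3 = 118^2 mod 177 = 118.

59, 118, 118, 118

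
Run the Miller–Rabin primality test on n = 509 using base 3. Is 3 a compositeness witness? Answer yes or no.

no

n − 1 = 508 = 2^2 · 127, so s = 2 and d = 127.
x_0 = 3^127 mod 509 = 301.
x_0 is neither 1 nor 508, so continue squaring.
x_1 = 301^2 mod 509 = 508.
x_1 ≡ −1, so 3 is not a witness.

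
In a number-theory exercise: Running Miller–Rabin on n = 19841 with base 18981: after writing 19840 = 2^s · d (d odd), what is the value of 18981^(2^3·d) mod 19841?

n − 1 = 19840 = 2^7 · 155, so s = 7 and d = 155.
x_0 = 18981^155 mod 19841 = 3282.
x_1 = 3282^2 mod 19841 = 17702.
x_2 = 17702^2 mod 19841 = 11891.
x_3 = 11891^2 mod 19841 = 8915.

8915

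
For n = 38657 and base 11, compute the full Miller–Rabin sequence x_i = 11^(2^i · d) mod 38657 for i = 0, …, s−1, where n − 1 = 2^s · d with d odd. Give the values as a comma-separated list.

18425, 33508, 32156, 10900, 17039, 13451, 14641, 5816

n − 1 = 38656 = 2^8 · 151, so s = 8 and d = 151.
x_0 = 11^151 mod 38657 = 18425.
x_1 = 18425^2 mod 38657 = 33508.
x_2 = 33508^2 mod 38657 = 32156.
x_3 = 32156^2 mod 38657 = 10900.
x_4 = 10900^2 mod 38657 = 17039.
x_5 = 17039^2 mod 38657 = 13451.
x_6 = 13451^2 mod 38657 = 14641.
x_7 = 14641^2 mod 38657 = 5816.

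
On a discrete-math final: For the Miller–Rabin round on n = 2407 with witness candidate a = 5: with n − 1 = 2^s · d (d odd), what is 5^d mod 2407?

180

n − 1 = 2406 = 2^1 · 1203, so s = 1 and d = 1203.
Repeated squaring mod 2407: 5^1 ≡ 5, 5^2 ≡ 25, 5^4 ≡ 625, 5^8 ≡ 691, 5^16 ≡ 895, 5^32 ≡ 1901, 5^64 ≡ 894, 5^128 ≡ 112, 5^256 ≡ 509, 5^512 ≡ 1532, 5^1024 ≡ 199.
1203 = 1024 + 128 + 32 + 16 + 2 + 1, so 5^1203 ≡ 199·112·1901·895·25·5 ≡ 180 (mod 2407).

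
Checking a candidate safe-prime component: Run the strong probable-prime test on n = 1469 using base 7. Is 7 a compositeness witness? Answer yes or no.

n − 1 = 1468 = 2^2 · 367, so s = 2 and d = 367.
Repeated squaring mod 1469: 7^1 ≡ 7, 7^2 ≡ 49, 7^4 ≡ 932, 7^8 ≡ 445, 7^16 ≡ 1179, 7^32 ≡ 367, 7^64 ≡ 1010, 7^128 ≡ 614, 7^256 ≡ 932.
367 = 256 + 64 + 32 + 8 + 4 + 2 + 1, so 7^367 ≡ 932·1010·367·445·932·49·7 ≡ 682 (mod 1469).
x_0 = 7^367 mod 1469 = 682.
x_0 is neither 1 nor 1468, so continue squaring.
x_1 = 682^2 mod 1469 = 920.
Reached i = s−1 = 1 without hitting −1: 7 is a Miller–Rabin witness and 1469 is composite.

yes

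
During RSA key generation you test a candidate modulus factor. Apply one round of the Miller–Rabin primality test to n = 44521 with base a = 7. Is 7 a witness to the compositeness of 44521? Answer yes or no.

yes

n − 1 = 44520 = 2^3 · 5565, so s = 3 and d = 5565.
x_0 = 7^5565 mod 44521 = 40089.
x_0 is neither 1 nor 44520, so continue squaring.
x_1 = 40089^2 mod 44521 = 8863.
x_2 = 8863^2 mod 44521 = 17725.
Reached i = s−1 = 2 without hitting −1: 7 is a Miller–Rabin witness and 44521 is composite.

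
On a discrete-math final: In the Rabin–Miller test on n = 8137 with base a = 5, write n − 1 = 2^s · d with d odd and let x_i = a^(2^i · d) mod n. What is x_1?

299

n − 1 = 8136 = 2^3 · 1017, so s = 3 and d = 1017.
x_0 = 5^1017 mod 8137 = 4312.
x_1 = 4312^2 mod 8137 = 299.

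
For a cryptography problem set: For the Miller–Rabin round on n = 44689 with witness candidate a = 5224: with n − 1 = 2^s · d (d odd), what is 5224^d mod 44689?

21053

n − 1 = 44688 = 2^4 · 2793, so s = 4 and d = 2793.
Repeated squaring mod 44689: 5224^1 ≡ 5224, 5224^2 ≡ 29886, 5224^4 ≡ 18642, 5224^8 ≡ 22500, 5224^16 ≡ 13008, 5224^32 ≡ 15510, 5224^64 ≡ 43902, 5224^128 ≡ 38412, 5224^256 ≡ 29720, 5224^512 ≡ 315, 5224^1024 ≡ 9847, 5224^2048 ≡ 32968.
2793 = 2048 + 512 + 128 + 64 + 32 + 8 + 1, so 5224^2793 ≡ 32968·315·38412·43902·15510·22500·5224 ≡ 21053 (mod 44689).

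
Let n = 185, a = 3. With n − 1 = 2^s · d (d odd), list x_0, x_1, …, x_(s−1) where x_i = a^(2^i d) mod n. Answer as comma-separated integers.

n − 1 = 184 = 2^3 · 23, so s = 3 and d = 23.
x_0 = 3^23 mod 185 = 132.
x_1 = 132^2 mod 185 = 34.
x_2 = 34^2 mod 185 = 46.

132, 34, 46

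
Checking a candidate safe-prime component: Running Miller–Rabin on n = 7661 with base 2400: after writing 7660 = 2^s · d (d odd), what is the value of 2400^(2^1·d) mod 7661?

n − 1 = 7660 = 2^2 · 1915, so s = 2 and d = 1915.
x_0 = 2400^1915 mod 7661 = 259.
x_1 = 259^2 mod 7661 = 5793.

5793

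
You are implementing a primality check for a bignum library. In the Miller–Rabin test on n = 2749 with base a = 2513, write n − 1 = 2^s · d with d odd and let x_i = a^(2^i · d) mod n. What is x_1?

1

n − 1 = 2748 = 2^2 · 687, so s = 2 and d = 687.
x_0 = 2513^687 mod 2749 = 1.
x_1 = 1^2 mod 2749 = 1.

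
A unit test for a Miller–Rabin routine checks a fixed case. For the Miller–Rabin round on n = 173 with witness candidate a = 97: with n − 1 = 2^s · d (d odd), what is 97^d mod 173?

80

n − 1 = 172 = 2^2 · 43, so s = 2 and d = 43.
By repeated squaring, 97^43 ≡ 80 (mod 173).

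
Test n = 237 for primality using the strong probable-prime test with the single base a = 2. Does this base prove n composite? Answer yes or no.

n − 1 = 236 = 2^2 · 59, so s = 2 and d = 59.
x_0 = 2^59 mod 237 = 167.
x_0 is neither 1 nor 236, so continue squaring.
x_1 = 167^2 mod 237 = 160.
Reached i = s−1 = 1 without hitting −1: 2 is a Miller–Rabin witness and 237 is composite.

yes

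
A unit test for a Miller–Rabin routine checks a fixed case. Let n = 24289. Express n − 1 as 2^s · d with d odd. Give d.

759

Halving: 24288 → 12144 → 6072 → 3036 → 1518 → 759; 759 is odd.
So 24288 = 2^5 · 759.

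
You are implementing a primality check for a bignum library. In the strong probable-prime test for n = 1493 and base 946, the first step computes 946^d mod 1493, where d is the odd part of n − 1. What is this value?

1492

n − 1 = 1492 = 2^2 · 373, so s = 2 and d = 373.
946^373 mod 1493 = 1492.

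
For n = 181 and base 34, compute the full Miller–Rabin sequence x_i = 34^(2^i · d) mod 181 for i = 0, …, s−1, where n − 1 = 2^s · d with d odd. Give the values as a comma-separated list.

n − 1 = 180 = 2^2 · 45, so s = 2 and d = 45.
x_0 = 34^45 mod 181 = 1.
x_1 = 1^2 mod 181 = 1.

1, 1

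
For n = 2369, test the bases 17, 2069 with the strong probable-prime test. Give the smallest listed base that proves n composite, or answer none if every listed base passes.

n − 1 = 2368 = 2^6 · 37, so s = 6 and d = 37.
Base 17: x_0 = 17^37 mod 2369 = 15. x_0 is neither 1 nor 2368, so continue squaring. x_1 = 15^2 mod 2369 = 225. x_2 = 225^2 mod 2369 = 876. x_3 = 876^2 mod 2369 = 2189. x_4 = 2189^2 mod 2369 = 1603. x_5 = 1603^2 mod 2369 = 1613. Reached i = s−1 = 5 without hitting −1: 17 is a Miller–Rabin witness and 2369 is composite.
Base 2069: x_0 = 2069^37 mod 2369 = 1862. x_0 is neither 1 nor 2368, so continue squaring. x_1 = 1862^2 mod 2369 = 1197. x_2 = 1197^2 mod 2369 = 1933. x_3 = 1933^2 mod 2369 = 576. x_4 = 576^2 mod 2369 = 116. x_5 = 116^2 mod 2369 = 1611. Reached i = s−1 = 5 without hitting −1: 2069 is a Miller–Rabin witness and 2369 is composite.
The smallest witness among the given bases is 17.

17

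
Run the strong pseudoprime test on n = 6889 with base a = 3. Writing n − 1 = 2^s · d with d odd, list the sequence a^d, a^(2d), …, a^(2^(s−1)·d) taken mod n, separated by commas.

n − 1 = 6888 = 2^3 · 861, so s = 3 and d = 861.
x_0 = 3^861 mod 6889 = 665.
x_1 = 665^2 mod 6889 = 1329.
x_2 = 1329^2 mod 6889 = 2657.

665, 1329, 2657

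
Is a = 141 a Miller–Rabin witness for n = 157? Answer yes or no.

no

n − 1 = 156 = 2^2 · 39, so s = 2 and d = 39.
By repeated squaring, 141^39 ≡ 156 (mod 157).
x_0 = 141^39 mod 157 = 156.
x_0 = 156 ≡ −1, so 141 is not a witness.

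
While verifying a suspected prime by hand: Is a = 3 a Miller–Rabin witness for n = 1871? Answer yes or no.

no

n − 1 = 1870 = 2^1 · 935, so s = 1 and d = 935.
Repeated squaring mod 1871: 3^1 ≡ 3, 3^2 ≡ 9, 3^4 ≡ 81, 3^8 ≡ 948, 3^16 ≡ 624, 3^32 ≡ 208, 3^64 ≡ 231, 3^128 ≡ 973, 3^256 ≡ 3, 3^512 ≡ 9.
935 = 512 + 256 + 128 + 32 + 4 + 2 + 1, so 3^935 ≡ 9·3·973·208·81·9·3 ≡ 1 (mod 1871).
x_0 = 3^935 mod 1871 = 1.
x_0 = 1, so 3 is not a witness.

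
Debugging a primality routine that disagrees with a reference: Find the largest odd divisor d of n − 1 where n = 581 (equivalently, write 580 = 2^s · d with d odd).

145

Halving: 580 → 290 → 145; 145 is odd.
So 580 = 2^2 · 145.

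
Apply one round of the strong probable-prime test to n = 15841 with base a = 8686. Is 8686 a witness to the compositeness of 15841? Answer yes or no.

n − 1 = 15840 = 2^5 · 495, so s = 5 and d = 495.
Repeated squaring mod 15841: 8686^1 ≡ 8686, 8686^2 ≡ 11754, 8686^4 ≡ 7155, 8686^8 ≡ 11754, 8686^16 ≡ 7155, 8686^32 ≡ 11754, 8686^64 ≡ 7155, 8686^128 ≡ 11754, 8686^256 ≡ 7155.
495 = 256 + 128 + 64 + 32 + 8 + 4 + 2 + 1, so 8686^495 ≡ 7155·11754·7155·11754·11754·7155·11754·8686 ≡ 15840 (mod 15841).
x_0 = 8686^495 mod 15841 = 15840.
x_0 = 15840 ≡ −1, so 8686 is not a witness.

no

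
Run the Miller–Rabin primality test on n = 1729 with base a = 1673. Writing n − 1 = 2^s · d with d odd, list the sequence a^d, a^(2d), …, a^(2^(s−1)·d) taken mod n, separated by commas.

n − 1 = 1728 = 2^6 · 27, so s = 6 and d = 27.
x_0 = 1673^27 mod 1729 = 742.
x_1 = 742^2 mod 1729 = 742.
x_2 = 742^2 mod 1729 = 742.
x_3 = 742^2 mod 1729 = 742.
x_4 = 742^2 mod 1729 = 742.
x_5 = 742^2 mod 1729 = 742.

742, 742, 742, 742, 742, 742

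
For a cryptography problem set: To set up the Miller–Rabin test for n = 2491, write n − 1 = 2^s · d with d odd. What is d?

1245

Halving: 2490 → 1245; 1245 is odd.
So 2490 = 2^1 · 1245.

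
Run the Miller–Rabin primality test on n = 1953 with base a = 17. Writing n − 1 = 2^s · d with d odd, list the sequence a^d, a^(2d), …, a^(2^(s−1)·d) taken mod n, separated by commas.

17, 289, 1495, 793, 1936

n − 1 = 1952 = 2^5 · 61, so s = 5 and d = 61.
x_0 = 17^61 mod 1953 = 17.
x_1 = 17^2 mod 1953 = 289.
x_2 = 289^2 mod 1953 = 1495.
x_3 = 1495^2 mod 1953 = 793.
x_4 = 793^2 mod 1953 = 1936.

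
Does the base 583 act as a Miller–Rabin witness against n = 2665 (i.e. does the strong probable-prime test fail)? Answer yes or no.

n − 1 = 2664 = 2^3 · 333, so s = 3 and d = 333.
x_0 = 583^333 mod 2665 = 788.
x_0 is neither 1 nor 2664, so continue squaring.
x_1 = 788^2 mod 2665 = 2664.
x_1 ≡ −1, so 583 is not a witness.

no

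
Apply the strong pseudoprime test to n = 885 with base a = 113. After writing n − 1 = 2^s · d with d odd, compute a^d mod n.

233

n − 1 = 884 = 2^2 · 221, so s = 2 and d = 221.
Repeated squaring mod 885: 113^1 ≡ 113, 113^2 ≡ 379, 113^4 ≡ 271, 113^8 ≡ 871, 113^16 ≡ 196, 113^32 ≡ 361, 113^64 ≡ 226, 113^128 ≡ 631.
221 = 128 + 64 + 16 + 8 + 4 + 1, so 113^221 ≡ 631·226·196·871·271·113 ≡ 233 (mod 885).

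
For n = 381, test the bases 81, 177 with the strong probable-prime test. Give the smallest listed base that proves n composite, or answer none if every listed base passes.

81

n − 1 = 380 = 2^2 · 95, so s = 2 and d = 95.
Base 81: x_0 = 81^95 mod 381 = 9. x_0 is neither 1 nor 380, so continue squaring. x_1 = 9^2 mod 381 = 81. Reached i = s−1 = 1 without hitting −1: 81 is a Miller–Rabin witness and 381 is composite.
Base 177: x_0 = 177^95 mod 381 = 174. x_0 is neither 1 nor 380, so continue squaring. x_1 = 174^2 mod 381 = 177. Reached i = s−1 = 1 without hitting −1: 177 is a Miller–Rabin witness and 381 is composite.
The smallest witness among the given bases is 81.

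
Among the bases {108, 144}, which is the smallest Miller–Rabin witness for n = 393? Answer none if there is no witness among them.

108

n − 1 = 392 = 2^3 · 49, so s = 3 and d = 49.
Base 108: x_0 = 108^49 mod 393 = 339. x_0 is neither 1 nor 392, so continue squaring. x_1 = 339^2 mod 393 = 165. x_2 = 165^2 mod 393 = 108. Reached i = s−1 = 2 without hitting −1: 108 is a Miller–Rabin witness and 393 is composite.
Base 144: x_0 = 144^49 mod 393 = 186. x_0 is neither 1 nor 392, so continue squaring. x_1 = 186^2 mod 393 = 12. x_2 = 12^2 mod 393 = 144. Reached i = s−1 = 2 without hitting −1: 144 is a Miller–Rabin witness and 393 is composite.
The smallest witness among the given bases is 108.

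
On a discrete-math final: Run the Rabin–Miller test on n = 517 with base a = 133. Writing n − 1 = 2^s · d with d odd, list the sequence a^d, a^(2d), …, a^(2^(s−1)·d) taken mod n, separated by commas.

n − 1 = 516 = 2^2 · 129, so s = 2 and d = 129.
x_0 = 133^129 mod 517 = 232.
x_1 = 232^2 mod 517 = 56.

232, 56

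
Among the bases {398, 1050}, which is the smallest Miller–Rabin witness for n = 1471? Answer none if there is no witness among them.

none

n − 1 = 1470 = 2^1 · 735, so s = 1 and d = 735.
Base 398: x_0 = 398^735 mod 1471 = 1. x_0 = 1, so 398 is not a witness.
Base 1050: x_0 = 1050^735 mod 1471 = 1. x_0 = 1, so 1050 is not a witness.
No listed base is a witness for 1471.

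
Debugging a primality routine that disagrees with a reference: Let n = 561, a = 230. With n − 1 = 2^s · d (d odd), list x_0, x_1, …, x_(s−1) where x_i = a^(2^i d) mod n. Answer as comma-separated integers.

n − 1 = 560 = 2^4 · 35, so s = 4 and d = 35.
x_0 = 230^35 mod 561 = 32.
x_1 = 32^2 mod 561 = 463.
x_2 = 463^2 mod 561 = 67.
x_3 = 67^2 mod 561 = 1.

32, 463, 67, 1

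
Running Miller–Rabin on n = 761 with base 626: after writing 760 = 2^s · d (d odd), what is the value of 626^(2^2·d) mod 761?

n − 1 = 760 = 2^3 · 95, so s = 3 and d = 95.
x_0 = 626^95 mod 761 = 62.
x_1 = 62^2 mod 761 = 39.
x_2 = 39^2 mod 761 = 760.

760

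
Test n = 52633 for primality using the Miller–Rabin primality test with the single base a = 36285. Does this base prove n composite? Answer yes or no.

n − 1 = 52632 = 2^3 · 6579, so s = 3 and d = 6579.
x_0 = 36285^6579 mod 52633 = 1.
x_0 = 1, so 36285 is not a witness.

no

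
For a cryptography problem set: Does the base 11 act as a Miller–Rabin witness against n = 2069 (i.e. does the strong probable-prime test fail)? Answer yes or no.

no

n − 1 = 2068 = 2^2 · 517, so s = 2 and d = 517.
x_0 = 11^517 mod 2069 = 1.
x_0 = 1, so 11 is not a witness.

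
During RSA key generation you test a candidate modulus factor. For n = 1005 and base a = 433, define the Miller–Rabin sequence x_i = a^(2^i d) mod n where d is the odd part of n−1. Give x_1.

n − 1 = 1004 = 2^2 · 251, so s = 2 and d = 251.
x_0 = 433^251 mod 1005 = 727.
x_1 = 727^2 mod 1005 = 904.

904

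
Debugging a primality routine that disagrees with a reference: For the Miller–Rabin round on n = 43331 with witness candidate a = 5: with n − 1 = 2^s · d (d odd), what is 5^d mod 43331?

1

n − 1 = 43330 = 2^1 · 21665, so s = 1 and d = 21665.
By repeated squaring, 5^21665 ≡ 1 (mod 43331).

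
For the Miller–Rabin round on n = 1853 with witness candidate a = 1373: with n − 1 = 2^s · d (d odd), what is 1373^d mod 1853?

582

n − 1 = 1852 = 2^2 · 463, so s = 2 and d = 463.
Repeated squaring mod 1853: 1373^1 ≡ 1373, 1373^2 ≡ 628, 1373^4 ≡ 1548, 1373^8 ≡ 375, 1373^16 ≡ 1650, 1373^32 ≡ 443, 1373^64 ≡ 1684, 1373^128 ≡ 766, 1373^256 ≡ 1208.
463 = 256 + 128 + 64 + 8 + 4 + 2 + 1, so 1373^463 ≡ 1208·766·1684·375·1548·628·1373 ≡ 582 (mod 1853).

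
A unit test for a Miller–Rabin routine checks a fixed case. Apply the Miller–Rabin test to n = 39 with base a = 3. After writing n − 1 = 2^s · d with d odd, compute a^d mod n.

3

n − 1 = 38 = 2^1 · 19, so s = 1 and d = 19.
3^19 mod 39 = 3.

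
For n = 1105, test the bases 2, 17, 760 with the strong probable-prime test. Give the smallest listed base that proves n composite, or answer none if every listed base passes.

2

n − 1 = 1104 = 2^4 · 69, so s = 4 and d = 69.
Base 2: x_0 = 2^69 mod 1105 = 967. x_0 is neither 1 nor 1104, so continue squaring. x_1 = 967^2 mod 1105 = 259. x_2 = 259^2 mod 1105 = 781. x_3 = 781^2 mod 1105 = 1. x_3 = 1 but x_2 ≠ ±1, a nontrivial square root of 1 — 2 is a witness and 1105 is composite.
Base 17: x_0 = 17^69 mod 1105 = 272. x_0 is neither 1 nor 1104, so continue squaring. x_1 = 272^2 mod 1105 = 1054. x_2 = 1054^2 mod 1105 = 391. x_3 = 391^2 mod 1105 = 391. Reached i = s−1 = 3 without hitting −1: 17 is a Miller–Rabin witness and 1105 is composite.
Base 760: x_0 = 760^69 mod 1105 = 785. x_0 is neither 1 nor 1104, so continue squaring. x_1 = 785^2 mod 1105 = 740. x_2 = 740^2 mod 1105 = 625. x_3 = 625^2 mod 1105 = 560. Reached i = s−1 = 3 without hitting −1: 760 is a Miller–Rabin witness and 1105 is composite.
The smallest witness among the given bases is 2.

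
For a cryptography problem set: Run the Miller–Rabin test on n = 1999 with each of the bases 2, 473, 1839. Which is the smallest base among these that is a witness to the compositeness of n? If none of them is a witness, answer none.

n − 1 = 1998 = 2^1 · 999, so s = 1 and d = 999.
Base 2: x_0 = 2^999 mod 1999 = 1. x_0 = 1, so 2 is not a witness.
Base 473: x_0 = 473^999 mod 1999 = 1998. x_0 = 1998 ≡ −1, so 473 is not a witness.
Base 1839: x_0 = 1839^999 mod 1999 = 1998. x_0 = 1998 ≡ −1, so 1839 is not a witness.
No listed base is a witness for 1999.

none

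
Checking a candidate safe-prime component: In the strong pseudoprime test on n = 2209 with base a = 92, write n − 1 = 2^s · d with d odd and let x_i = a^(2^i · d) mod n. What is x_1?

n − 1 = 2208 = 2^5 · 69, so s = 5 and d = 69.
x_0 = 92^69 mod 2209 = 140.
x_1 = 140^2 mod 2209 = 1928.

1928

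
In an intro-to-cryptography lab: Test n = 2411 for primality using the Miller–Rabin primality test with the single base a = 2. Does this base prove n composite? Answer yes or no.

n − 1 = 2410 = 2^1 · 1205, so s = 1 and d = 1205.
Repeated squaring mod 2411: 2^1 ≡ 2, 2^2 ≡ 4, 2^4 ≡ 16, 2^8 ≡ 256, 2^16 ≡ 439, 2^32 ≡ 2252, 2^64 ≡ 1171, 2^128 ≡ 1793, 2^256 ≡ 986, 2^512 ≡ 563, 2^1024 ≡ 1128.
1205 = 1024 + 128 + 32 + 16 + 4 + 1, so 2^1205 ≡ 1128·1793·2252·439·16·2 ≡ 2410 (mod 2411).
x_0 = 2^1205 mod 2411 = 2410.
x_0 = 2410 ≡ −1, so 2 is not a witness.

no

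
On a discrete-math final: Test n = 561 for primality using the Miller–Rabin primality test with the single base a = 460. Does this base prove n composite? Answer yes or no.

no

n − 1 = 560 = 2^4 · 35, so s = 4 and d = 35.
Repeated squaring mod 561: 460^1 ≡ 460, 460^2 ≡ 103, 460^4 ≡ 511, 460^8 ≡ 256, 460^16 ≡ 460, 460^32 ≡ 103.
35 = 32 + 2 + 1, so 460^35 ≡ 103·103·460 ≡ 1 (mod 561).
x_0 = 460^35 mod 561 = 1.
x_0 = 1, so 460 is not a witness.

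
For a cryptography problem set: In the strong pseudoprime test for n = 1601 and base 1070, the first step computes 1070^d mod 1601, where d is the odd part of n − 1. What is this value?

596

n − 1 = 1600 = 2^6 · 25, so s = 6 and d = 25.
1070^25 mod 1601 = 596.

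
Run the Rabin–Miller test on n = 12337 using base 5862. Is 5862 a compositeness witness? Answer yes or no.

yes

n − 1 = 12336 = 2^4 · 771, so s = 4 and d = 771.
x_0 = 5862^771 mod 12337 = 2326.
x_0 is neither 1 nor 12336, so continue squaring.
x_1 = 2326^2 mod 12337 = 6670.
x_2 = 6670^2 mod 12337 = 1678.
x_3 = 1678^2 mod 12337 = 2848.
Reached i = s−1 = 3 without hitting −1: 5862 is a Miller–Rabin witness and 12337 is composite.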